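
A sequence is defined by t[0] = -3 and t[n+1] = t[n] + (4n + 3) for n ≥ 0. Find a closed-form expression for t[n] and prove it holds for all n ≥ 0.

Claim: t[n] = 2n^2 + n − 3.

Base case: t[0] = -3, and 2·0^2 + 0 − 3 = -3.
Assume t[j] = 2j^2 + j − 3.
Then t[j+1] = t[j] + (4j + 3) = (2j^2 + j − 3) + (4j + 3) = 2j^2 + 5j,
and 2·(j+1)^2 + (j+1) − 3 = 2j^2 + 5j.
By induction, t[n] = 2n^2 + n − 3 for all n ≥ 0.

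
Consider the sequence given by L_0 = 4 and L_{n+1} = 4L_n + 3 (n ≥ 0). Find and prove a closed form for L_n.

Claim: L_n = 5·4^n − 1.

Base case: L_0 = 4, and 5·4^0 − 1 = 5 − 1 = 4.
Assume L_j = 5·4^j − 1 for some j ≥ 0.
Then L_{j+1} = 4L_j + 3 = 4·(5·4^j − 1) + 3 = 20·4^j − 4 + 3 = 5·4^{j+1} − 1.
So the formula holds for j+1, and by induction L_n = 5·4^n − 1 for all n ≥ 0.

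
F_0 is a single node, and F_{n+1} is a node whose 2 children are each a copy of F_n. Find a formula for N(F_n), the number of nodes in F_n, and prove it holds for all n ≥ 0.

Claim: N(F_n) = 2^{n+1} − 1.

Base case: N(F_0) = 1, and 2^{0+1} − 1 = 1.
Assume N(F_r) = 2^{r+1} − 1.
Then N(F_{r+1}) = 1 + 2N(F_r) = 1 + 2(2^{r+1} − 1) = 2^{r+2} − 2 + 1 = 2^{r+2} − 1.
Hence N(F_n) = 2^{n+1} − 1 for every n ≥ 0, by induction.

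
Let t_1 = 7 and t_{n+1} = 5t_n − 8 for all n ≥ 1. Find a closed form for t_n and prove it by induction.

Claim: t_n = 5^n + 2.

Base case: t_1 = 7, and 5^1 + 2 = 5 + 2 = 7.
Assume t_k = 5^k + 2 for some k ≥ 1.
Then t_{k+1} = 5t_k − 8 = 5·(5^k + 2) − 8 = 5^{k+1} + 10 − 8 = 5^{k+1} + 2.
Hence t_n = 5^n + 2 for every n ≥ 1, by induction.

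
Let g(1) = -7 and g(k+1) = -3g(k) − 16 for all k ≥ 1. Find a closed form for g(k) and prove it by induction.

Claim: g(k) = (-3)^k − 4.

Base case: g(1) = -7, and (-3)^1 − 4 = -3 − 4 = -7.
Assume g(m) = (-3)^m − 4 for some m ≥ 1.
Then g(m+1) = -3g(m) − 16 = -3·((-3)^m − 4) − 16 = -3·(-3)^m + 12 − 16 = (-3)^{m+1} − 4.
Hence g(k) = (-3)^k − 4 for every k ≥ 1, by induction.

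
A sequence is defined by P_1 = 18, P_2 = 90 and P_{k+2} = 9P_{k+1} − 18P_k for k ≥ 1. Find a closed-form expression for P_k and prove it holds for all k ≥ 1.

Claim: P_k = 2·3^k + 2·6^k.

Base cases: P_1 = 18 and 2·3^1 + 2·6^1 = 18; P_2 = 90 and 2·3^2 + 2·6^2 = 90.
Assume P_j = 2·3^j + 2·6^j for all 1 ≤ j ≤ r, where r ≥ 2.
Then P_{r+1} = 9P_r − 18P_{r−1} = 9·(2·3^r + 2·6^r) − 18·(2·3^{r−1} + 2·6^{r−1}) = 2·(9·3 − 18)3^{r−1} + 2·(9·6 − 18)6^{r−1} = 18·3^{r−1} + 72·6^{r−1} = 2·3^{r+1} + 2·6^{r+1}.
Hence P_k = 2·3^k + 2·6^k for every k ≥ 1, by strong induction.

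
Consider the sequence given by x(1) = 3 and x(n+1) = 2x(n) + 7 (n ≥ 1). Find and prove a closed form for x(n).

Claim: x(n) = 5·2^n − 7.

Base case: x(1) = 3, and 5·2^1 − 7 = 10 − 7 = 3.
Assume x(r) = 5·2^r − 7 for some r ≥ 1.
Then x(r+1) = 2x(r) + 7 = 2·(5·2^r − 7) + 7 = 10·2^r − 14 + 7 = 5·2^{r+1} − 7.
So the formula holds for r+1, and by induction x(n) = 5·2^n − 7 for all n ≥ 1.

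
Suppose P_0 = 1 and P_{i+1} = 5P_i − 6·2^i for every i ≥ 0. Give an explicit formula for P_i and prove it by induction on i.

Claim: P_i = -5^i + 2·2^i.

Base case: P_0 = 1, and -5^0 + 2·2^0 = -1 + 2 = 1.
Assume P_j = -5^j + 2·2^j for some j ≥ 0.
Then P_{j+1} = 5P_j − 6·2^j = 5·(-5^j + 2·2^j) − 6·2^j = -5^{j+1} + 10·2^j − 6·2^j = -5^{j+1} + 4·2^j = -5^{j+1} + 2·2^{j+1}.
This completes the inductive step, so P_i = -5^i + 2·2^i for all i ≥ 0.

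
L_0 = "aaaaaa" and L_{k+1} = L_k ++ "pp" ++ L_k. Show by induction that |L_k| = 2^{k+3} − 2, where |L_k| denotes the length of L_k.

Base case: |L_0| = 6, and 2^{0+3} − 2 = 6.
Assume |L_j| = 2^{j+3} − 2.
Then |L_{j+1}| = |L_j| + 2 + |L_j| = 2|L_j| + 2 = 2(2^{j+3} − 2) + 2 = 2^{j+1+3} − 4 + 2 = 2^{j+1+3} − 2.
By induction, |L_k| = 2^{k+3} − 2 for all k ≥ 0.

|L_k| = 2^{k+3} − 2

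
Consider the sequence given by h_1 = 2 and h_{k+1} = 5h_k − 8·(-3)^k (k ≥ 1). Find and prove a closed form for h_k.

Claim: h_k = 5^k + (-3)^k.

Base case: h_1 = 2, and 5^1 + (-3)^1 = 5 − 3 = 2.
Assume h_j = 5^j + (-3)^j for some j ≥ 1.
Then h_{j+1} = 5h_j − 8·(-3)^j = 5·(5^j + (-3)^j) − 8·(-3)^j = 5^{j+1} + 5·(-3)^j − 8·(-3)^j = 5^{j+1} − 3·(-3)^j = 5^{j+1} + (-3)^{j+1}.
Hence h_k = 5^k + (-3)^k for every k ≥ 1, by induction.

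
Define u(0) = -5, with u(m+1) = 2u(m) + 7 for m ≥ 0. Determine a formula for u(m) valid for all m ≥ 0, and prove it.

Claim: u(m) = 2^{m+1} − 7.

Base case: u(0) = -5, and 2^{0+1} − 7 = 2 − 7 = -5.
Assume u(k) = 2^{k+1} − 7 for some k ≥ 0.
Then u(k+1) = 2u(k) + 7 = 2·(2^{k+1} − 7) + 7 = 2^{k+2} − 14 + 7 = 2^{k+2} − 7.
This completes the inductive step, so u(m) = 2^{m+1} − 7 for all m ≥ 0.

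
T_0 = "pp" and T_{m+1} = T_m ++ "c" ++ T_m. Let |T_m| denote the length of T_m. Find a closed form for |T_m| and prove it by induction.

Claim: |T_m| = 3·2^m − 1.

Base case: |T_0| = 2, and 3·2^0 − 1 = 2.
Assume |T_j| = 3·2^j − 1.
Then |T_{j+1}| = |T_j| + 1 + |T_j| = 2|T_j| + 1 = 2(3·2^j − 1) + 1 = 3·2^{j+1} − 2 + 1 = 3·2^{j+1} − 1.
This completes the inductive step, so |T_m| = 3·2^m − 1 for all m ≥ 0.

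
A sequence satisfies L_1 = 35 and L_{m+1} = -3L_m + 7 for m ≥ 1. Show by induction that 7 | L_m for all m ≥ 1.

Base case: L_1 = 35 = 7·5, so 7 | L_1.
Assume 7 | L_k, so L_k = 7t for some integer t.
Then L_{k+1} = -3L_k + 7 = -3·(7t) + 7 = 7(-3t + 1), so 7 | L_{k+1}.
By induction, 7 | L_m for all m ≥ 1.

7 | L_m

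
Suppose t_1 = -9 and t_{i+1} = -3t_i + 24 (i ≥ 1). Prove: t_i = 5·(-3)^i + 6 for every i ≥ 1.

Base case: t_1 = -9, and 5·(-3)^1 + 6 = -15 + 6 = -9.
Assume t_r = 5·(-3)^r + 6 for some r ≥ 1.
Then t_{r+1} = -3t_r + 24 = -3·(5·(-3)^r + 6) + 24 = -15·(-3)^r − 18 + 24 = 5·(-3)^{r+1} + 6.
Hence t_i = 5·(-3)^i + 6 for every i ≥ 1, by induction.

t_i = 5·(-3)^i + 6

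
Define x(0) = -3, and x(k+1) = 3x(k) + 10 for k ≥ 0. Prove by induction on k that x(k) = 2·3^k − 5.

Base case: x(0) = -3, and 2·3^0 − 5 = 2 − 5 = -3.
Assume x(j) = 2·3^j − 5 for some j ≥ 0.
Then x(j+1) = 3x(j) + 10 = 3·(2·3^j − 5) + 10 = 6·3^j − 15 + 10 = 2·3^{j+1} − 5.
Hence x(k) = 2·3^k − 5 for every k ≥ 0, by induction.

x(k) = 2·3^k − 5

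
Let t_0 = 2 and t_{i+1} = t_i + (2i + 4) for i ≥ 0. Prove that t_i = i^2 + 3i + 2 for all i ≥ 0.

Base case: t_0 = 2, and 0^2 + 3·0 + 2 = 2.
Assume t_j = j^2 + 3j + 2.
Then t_{j+1} = t_j + (2j + 4) = (j^2 + 3j + 2) + (2j + 4) = j^2 + 5j + 6,
and (j+1)^2 + 3·(j+1) + 2 = j^2 + 5j + 6.
By induction, t_i = i^2 + 3i + 2 for all i ≥ 0.

t_i = i^2 + 3i + 2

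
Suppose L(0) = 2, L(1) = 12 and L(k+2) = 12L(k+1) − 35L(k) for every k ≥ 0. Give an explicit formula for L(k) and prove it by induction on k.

Claim: L(k) = 7^k + 5^k.

Base cases: L(0) = 2 and 7^0 + 5^0 = 2; L(1) = 12 and 7^1 + 5^1 = 12.
Assume L(j) = 7^j + 5^j for all 0 ≤ j ≤ r, where r ≥ 1.
Then L(r+1) = 12L(r) − 35L(r−1) = 12·(7^r + 5^r) − 35·(7^{r−1} + 5^{r−1}) = (12·7 − 35)7^{r−1} + (12·5 − 35)5^{r−1} = 49·7^{r−1} + 25·5^{r−1} = 7^{r+1} + 5^{r+1}.
Hence L(k) = 7^k + 5^k for every k ≥ 0, by strong induction.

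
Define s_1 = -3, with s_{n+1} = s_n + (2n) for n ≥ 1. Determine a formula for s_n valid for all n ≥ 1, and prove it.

Claim: s_n = n^2 − n − 3.

Base case: s_1 = -3, and 1^2 − 1 − 3 = -3.
Assume s_m = m^2 − m − 3.
Then s_{m+1} = s_m + (2m) = (m^2 − m − 3) + (2m) = m^2 + m − 3,
and (m+1)^2 − (m+1) − 3 = m^2 + m − 3.
This completes the inductive step, so s_n = n^2 − n − 3 for all n ≥ 1.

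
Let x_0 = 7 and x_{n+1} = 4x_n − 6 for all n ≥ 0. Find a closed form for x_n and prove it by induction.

Claim: x_n = 5·4^n + 2.

Base case: x_0 = 7, and 5·4^0 + 2 = 5 + 2 = 7.
Assume x_j = 5·4^j + 2 for some j ≥ 0.
Then x_{j+1} = 4x_j − 6 = 4·(5·4^j + 2) − 6 = 20·4^j + 8 − 6 = 5·4^{j+1} + 2.
So the formula holds for j+1, and by induction x_n = 5·4^n + 2 for all n ≥ 0.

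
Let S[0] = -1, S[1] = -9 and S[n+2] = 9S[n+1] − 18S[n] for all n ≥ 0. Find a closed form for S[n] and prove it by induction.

Claim: S[n] = 3^n − 2·6^n.

Base cases: S[0] = -1 and 3^0 − 2·6^0 = -1; S[1] = -9 and 3^1 − 2·6^1 = -9.
Assume S[i] = 3^i − 2·6^i for all 0 ≤ i ≤ j, where j ≥ 1.
Then S[j+1] = 9S[j] − 18S[j−1] = 9·(3^j − 2·6^j) − 18·(3^{j−1} − 2·6^{j−1}) = (9·3 − 18)3^{j−1} − 2·(9·6 − 18)6^{j−1} = 9·3^{j−1} − 72·6^{j−1} = 3^{j+1} − 2·6^{j+1}.
Hence S[n] = 3^n − 2·6^n for every n ≥ 0, by strong induction.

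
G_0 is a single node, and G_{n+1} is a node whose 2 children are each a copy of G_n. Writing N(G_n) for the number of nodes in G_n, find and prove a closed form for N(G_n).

Claim: N(G_n) = 2^{n+1} − 1.

Base case: N(G_0) = 1, and 2^{0+1} − 1 = 1.
Assume N(G_k) = 2^{k+1} − 1.
Then N(G_{k+1}) = 1 + 2N(G_k) = 1 + 2(2^{k+1} − 1) = 2^{k+2} − 2 + 1 = 2^{k+2} − 1.
So the formula holds for k+1, and by induction N(G_n) = 2^{n+1} − 1 for all n ≥ 0.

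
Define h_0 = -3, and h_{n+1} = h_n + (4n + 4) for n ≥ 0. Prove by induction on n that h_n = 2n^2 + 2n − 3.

Base case: h_0 = -3, and 2·0^2 + 2·0 − 3 = -3.
Assume h_j = 2j^2 + 2j − 3.
Then h_{j+1} = h_j + (4j + 4) = (2j^2 + 2j − 3) + (4j + 4) = 2j^2 + 6j + 1,
and 2·(j+1)^2 + 2·(j+1) − 3 = 2j^2 + 6j + 1.
This completes the inductive step, so h_n = 2n^2 + 2n − 3 for all n ≥ 0.

h_n = 2n^2 + 2n − 3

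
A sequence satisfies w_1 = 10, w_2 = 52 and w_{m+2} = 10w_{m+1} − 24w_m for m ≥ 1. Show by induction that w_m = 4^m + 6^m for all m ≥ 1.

Base cases: w_1 = 10 and 4^1 + 6^1 = 10; w_2 = 52 and 4^2 + 6^2 = 52.
Assume w_i = 4^i + 6^i for all 1 ≤ i ≤ j, where j ≥ 2.
Then w_{j+1} = 10w_j − 24w_{j−1} = 10·(4^j + 6^j) − 24·(4^{j−1} + 6^{j−1}) = (10·4 − 24)4^{j−1} + (10·6 − 24)6^{j−1} = 16·4^{j−1} + 36·6^{j−1} = 4^{j+1} + 6^{j+1}.
This completes the inductive step, so w_m = 4^m + 6^m for all m ≥ 1.

w_m = 4^m + 6^m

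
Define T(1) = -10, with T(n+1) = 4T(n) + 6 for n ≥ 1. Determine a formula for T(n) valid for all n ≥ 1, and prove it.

Claim: T(n) = -2·4^n − 2.

Base case: T(1) = -10, and -2·4^1 − 2 = -8 − 2 = -10.
Assume T(k) = -2·4^k − 2 for some k ≥ 1.
Then T(k+1) = 4T(k) + 6 = 4·(-2·4^k − 2) + 6 = -8·4^k − 8 + 6 = -2·4^{k+1} − 2.
By induction, T(n) = -2·4^n − 2 for all n ≥ 1.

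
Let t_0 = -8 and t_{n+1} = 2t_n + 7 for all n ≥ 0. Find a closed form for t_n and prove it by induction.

Claim: t_n = -2^n − 7.

Base case: t_0 = -8, and -2^0 − 7 = -1 − 7 = -8.
Assume t_m = -2^m − 7 for some m ≥ 0.
Then t_{m+1} = 2t_m + 7 = 2·(-2^m − 7) + 7 = -2^{m+1} − 14 + 7 = -2^{m+1} − 7.
Hence t_n = -2^n − 7 for every n ≥ 0, by induction.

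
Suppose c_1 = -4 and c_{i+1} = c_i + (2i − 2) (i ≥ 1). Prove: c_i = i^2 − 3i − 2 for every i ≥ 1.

Base case: c_1 = -4, and 1^2 − 3·1 − 2 = -4.
Assume c_k = k^2 − 3k − 2.
Then c_{k+1} = c_k + (2k − 2) = (k^2 − 3k − 2) + (2k − 2) = k^2 − k − 4,
and (k+1)^2 − 3·(k+1) − 2 = k^2 − k − 4.
By induction, c_i = i^2 − 3i − 2 for all i ≥ 1.

c_i = i^2 − 3i − 2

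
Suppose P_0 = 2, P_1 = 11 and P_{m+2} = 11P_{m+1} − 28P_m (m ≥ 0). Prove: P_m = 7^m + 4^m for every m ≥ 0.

Base cases: P_0 = 2 and 7^0 + 4^0 = 2; P_1 = 11 and 7^1 + 4^1 = 11.
Assume P_i = 7^i + 4^i for all 0 ≤ i ≤ j, where j ≥ 1.
Then P_{j+1} = 11P_j − 28P_{j−1} = 11·(7^j + 4^j) − 28·(7^{j−1} + 4^{j−1}) = (11·7 − 28)7^{j−1} + (11·4 − 28)4^{j−1} = 49·7^{j−1} + 16·4^{j−1} = 7^{j+1} + 4^{j+1}.
By strong induction, P_m = 7^m + 4^m for all m ≥ 0.

P_m = 7^m + 4^m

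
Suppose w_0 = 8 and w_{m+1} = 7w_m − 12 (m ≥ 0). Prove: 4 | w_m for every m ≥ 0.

Base case: w_0 = 8 = 4·2, so 4 | w_0.
Assume 4 | w_r, so w_r = 4t for some integer t.
Then w_{r+1} = 7w_r − 12 = 7·(4t) − 12 = 4(7t − 3), so 4 | w_{r+1}.
By induction, 4 | w_m for all m ≥ 0.

4 | w_m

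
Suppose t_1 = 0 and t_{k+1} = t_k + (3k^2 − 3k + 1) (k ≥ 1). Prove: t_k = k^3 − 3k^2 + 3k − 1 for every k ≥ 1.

Base case: t_1 = 0, and 1^3 − 3·1^2 + 3·1 − 1 = 0.
Assume t_r = r^3 − 3r^2 + 3r − 1.
Then t_{r+1} = t_r + (3r^2 − 3r + 1) = (r^3 − 3r^2 + 3r − 1) + (3r^2 − 3r + 1) = r^3,
and (r+1)^3 − 3·(r+1)^2 + 3·(r+1) − 1 = r^3.
By induction, t_k = k^3 − 3k^2 + 3k − 1 for all k ≥ 1.

t_k = k^3 − 3k^2 + 3k − 1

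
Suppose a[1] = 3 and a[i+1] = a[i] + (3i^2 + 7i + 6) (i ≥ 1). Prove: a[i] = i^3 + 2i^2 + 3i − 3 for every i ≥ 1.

Base case: a[1] = 3, and 1^3 + 2·1^2 + 3·1 − 3 = 3.
Assume a[k] = k^3 + 2k^2 + 3k − 3.
Then a[k+1] = a[k] + (3k^2 + 7k + 6) = (k^3 + 2k^2 + 3k − 3) + (3k^2 + 7k + 6) = k^3 + 5k^2 + 10k + 3,
and (k+1)^3 + 2·(k+1)^2 + 3·(k+1) − 3 = k^3 + 5k^2 + 10k + 3.
This completes the inductive step, so a[i] = i^3 + 2i^2 + 3i − 3 for all i ≥ 1.

a[i] = i^3 + 2i^2 + 3i − 3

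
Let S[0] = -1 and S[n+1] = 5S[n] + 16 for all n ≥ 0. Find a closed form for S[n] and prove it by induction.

Claim: S[n] = 3·5^n − 4.

Base case: S[0] = -1, and 3·5^0 − 4 = 3 − 4 = -1.
Assume S[m] = 3·5^m − 4 for some m ≥ 0.
Then S[m+1] = 5S[m] + 16 = 5·(3·5^m − 4) + 16 = 15·5^m − 20 + 16 = 3·5^{m+1} − 4.
This completes the inductive step, so S[n] = 3·5^n − 4 for all n ≥ 0.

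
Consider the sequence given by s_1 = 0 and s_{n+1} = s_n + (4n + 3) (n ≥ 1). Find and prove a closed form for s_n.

Claim: s_n = 2n^2 + n − 3.

Base case: s_1 = 0, and 2·1^2 + 1 − 3 = 0.
Assume s_m = 2m^2 + m − 3.
Then s_{m+1} = s_m + (4m + 3) = (2m^2 + m − 3) + (4m + 3) = 2m^2 + 5m,
and 2·(m+1)^2 + (m+1) − 3 = 2m^2 + 5m.
This completes the inductive step, so s_n = 2n^2 + n − 3 for all n ≥ 1.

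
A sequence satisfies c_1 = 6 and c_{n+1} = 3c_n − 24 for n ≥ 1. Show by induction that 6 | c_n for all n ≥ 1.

Base case: c_1 = 6 = 6·1, so 6 | c_1.
Assume 6 | c_m, so c_m = 6t for some integer t.
Then c_{m+1} = 3c_m − 24 = 3·(6t) − 24 = 6(3t − 4), so 6 | c_{m+1}.
Hence 6 | c_n for every n ≥ 1, by induction.

6 | c_n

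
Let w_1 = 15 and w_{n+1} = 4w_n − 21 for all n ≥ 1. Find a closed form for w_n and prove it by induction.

Claim: w_n = 2·4^n + 7.

Base case: w_1 = 15, and 2·4^1 + 7 = 8 + 7 = 15.
Assume w_k = 2·4^k + 7 for some k ≥ 1.
Then w_{k+1} = 4w_k − 21 = 4·(2·4^k + 7) − 21 = 8·4^k + 28 − 21 = 2·4^{k+1} + 7.
So the formula holds for k+1, and by induction w_n = 2·4^n + 7 for all n ≥ 1.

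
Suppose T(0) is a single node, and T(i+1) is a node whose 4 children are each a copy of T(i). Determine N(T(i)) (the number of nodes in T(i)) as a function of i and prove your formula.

Claim: N(T(i)) = (4^{i+1} − 1)/3.

Base case: N(T(0)) = 1, and (4^{0+1} − 1)/3 = 1.
Assume N(T(r)) = (4^{r+1} − 1)/3.
Then N(T(r+1)) = 1 + 4N(T(r)) = 1 + 4·(4^{r+1} − 1)/3 = 1 + (4^{r+2} − 4)/3 = (3 + 4^{r+2} − 4)/3 = (4^{r+2} − 1)/3.
By induction, N(T(i)) = (4^{i+1} − 1)/3 for all i ≥ 0.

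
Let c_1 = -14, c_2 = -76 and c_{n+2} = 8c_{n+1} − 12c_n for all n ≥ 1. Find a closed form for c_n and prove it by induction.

Claim: c_n = -2^n − 2·6^n.

Base cases: c_1 = -14 and -2^1 − 2·6^1 = -14; c_2 = -76 and -2^2 − 2·6^2 = -76.
Assume c_j = -2^j − 2·6^j for all 1 ≤ j ≤ r, where r ≥ 2.
Then c_{r+1} = 8c_r − 12c_{r−1} = 8·(-2^r − 2·6^r) − 12·(-2^{r−1} − 2·6^{r−1}) = -(8·2 − 12)2^{r−1} − 2·(8·6 − 12)6^{r−1} = -4·2^{r−1} − 72·6^{r−1} = -2^{r+1} − 2·6^{r+1}.
This completes the inductive step, so c_n = -2^n − 2·6^n for all n ≥ 1.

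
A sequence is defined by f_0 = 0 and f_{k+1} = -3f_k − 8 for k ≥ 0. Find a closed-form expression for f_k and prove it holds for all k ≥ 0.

Claim: f_k = 2·(-3)^k − 2.

Base case: f_0 = 0, and 2·(-3)^0 − 2 = 2 − 2 = 0.
Assume f_j = 2·(-3)^j − 2 for some j ≥ 0.
Then f_{j+1} = -3f_j − 8 = -3·(2·(-3)^j − 2) − 8 = -6·(-3)^j + 6 − 8 = 2·(-3)^{j+1} − 2.
Hence f_k = 2·(-3)^k − 2 for every k ≥ 0, by induction.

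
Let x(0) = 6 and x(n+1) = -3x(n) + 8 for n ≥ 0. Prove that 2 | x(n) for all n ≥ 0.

Base case: x(0) = 6 = 2·3, so 2 | x(0).
Assume 2 | x(m), so x(m) = 2t for some integer t.
Then x(m+1) = -3x(m) + 8 = -3·(2t) + 8 = 2(-3t + 4), so 2 | x(m+1).
So the property holds for m+1, and by induction 2 | x(n) for all n ≥ 0.

2 | x(n)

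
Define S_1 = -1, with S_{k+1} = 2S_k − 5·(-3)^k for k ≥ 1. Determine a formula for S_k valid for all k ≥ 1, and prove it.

Claim: S_k = 2^k + (-3)^k.

Base case: S_1 = -1, and 2^1 + (-3)^1 = 2 − 3 = -1.
Assume S_j = 2^j + (-3)^j for some j ≥ 1.
Then S_{j+1} = 2S_j − 5·(-3)^j = 2·(2^j + (-3)^j) − 5·(-3)^j = 2^{j+1} + 2·(-3)^j − 5·(-3)^j = 2^{j+1} − 3·(-3)^j = 2^{j+1} + (-3)^{j+1}.
So the formula holds for j+1, and by induction S_k = 2^k + (-3)^k for all k ≥ 1.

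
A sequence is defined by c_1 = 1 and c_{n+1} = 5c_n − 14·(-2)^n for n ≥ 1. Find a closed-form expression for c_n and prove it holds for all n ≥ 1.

Claim: c_n = 5^n + 2·(-2)^n.

Base case: c_1 = 1, and 5^1 + 2·(-2)^1 = 5 − 4 = 1.
Assume c_r = 5^r + 2·(-2)^r for some r ≥ 1.
Then c_{r+1} = 5c_r − 14·(-2)^r = 5·(5^r + 2·(-2)^r) − 14·(-2)^r = 5^{r+1} + 10·(-2)^r − 14·(-2)^r = 5^{r+1} − 4·(-2)^r = 5^{r+1} + 2·(-2)^{r+1}.
So the formula holds for r+1, and by induction c_n = 5^n + 2·(-2)^n for all n ≥ 1.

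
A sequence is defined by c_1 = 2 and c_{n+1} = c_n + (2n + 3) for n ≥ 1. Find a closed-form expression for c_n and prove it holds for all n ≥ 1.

Claim: c_n = n^2 + 2n − 1.

Base case: c_1 = 2, and 1^2 + 2·1 − 1 = 2.
Assume c_k = k^2 + 2k − 1.
Then c_{k+1} = c_k + (2k + 3) = (k^2 + 2k − 1) + (2k + 3) = k^2 + 4k + 2,
and (k+1)^2 + 2·(k+1) − 1 = k^2 + 4k + 2.
Hence c_n = n^2 + 2n − 1 for every n ≥ 1, by induction.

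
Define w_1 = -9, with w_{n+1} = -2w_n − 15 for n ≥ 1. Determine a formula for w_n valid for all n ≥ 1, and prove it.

Claim: w_n = 2·(-2)^n − 5.

Base case: w_1 = -9, and 2·(-2)^1 − 5 = -4 − 5 = -9.
Assume w_m = 2·(-2)^m − 5 for some m ≥ 1.
Then w_{m+1} = -2w_m − 15 = -2·(2·(-2)^m − 5) − 15 = -4·(-2)^m + 10 − 15 = 2·(-2)^{m+1} − 5.
This completes the inductive step, so w_n = 2·(-2)^n − 5 for all n ≥ 1.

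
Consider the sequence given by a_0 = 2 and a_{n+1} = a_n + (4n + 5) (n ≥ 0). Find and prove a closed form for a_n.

Claim: a_n = 2n^2 + 3n + 2.

Base case: a_0 = 2, and 2·0^2 + 3·0 + 2 = 2.
Assume a_j = 2j^2 + 3j + 2.
Then a_{j+1} = a_j + (4j + 5) = (2j^2 + 3j + 2) + (4j + 5) = 2j^2 + 7j + 7,
and 2·(j+1)^2 + 3·(j+1) + 2 = 2j^2 + 7j + 7.
By induction, a_n = 2n^2 + 3n + 2 for all n ≥ 0.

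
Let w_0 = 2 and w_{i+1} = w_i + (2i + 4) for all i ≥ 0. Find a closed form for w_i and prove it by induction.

Claim: w_i = i^2 + 3i + 2.

Base case: w_0 = 2, and 0^2 + 3·0 + 2 = 2.
Assume w_r = r^2 + 3r + 2.
Then w_{r+1} = w_r + (2r + 4) = (r^2 + 3r + 2) + (2r + 4) = r^2 + 5r + 6,
and (r+1)^2 + 3·(r+1) + 2 = r^2 + 5r + 6.
Hence w_i = i^2 + 3i + 2 for every i ≥ 0, by induction.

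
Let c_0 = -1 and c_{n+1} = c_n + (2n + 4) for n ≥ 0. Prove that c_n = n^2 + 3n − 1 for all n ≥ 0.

Base case: c_0 = -1, and 0^2 + 3·0 − 1 = -1.
Assume c_r = r^2 + 3r − 1.
Then c_{r+1} = c_r + (2r + 4) = (r^2 + 3r − 1) + (2r + 4) = r^2 + 5r + 3,
and (r+1)^2 + 3·(r+1) − 1 = r^2 + 5r + 3.
By induction, c_n = n^2 + 3n − 1 for all n ≥ 0.

c_n = n^2 + 3n − 1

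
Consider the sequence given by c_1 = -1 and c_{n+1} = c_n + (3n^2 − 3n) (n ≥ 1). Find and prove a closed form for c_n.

Claim: c_n = n^3 − 3n^2 + 2n − 1.

Base case: c_1 = -1, and 1^3 − 3·1^2 + 2·1 − 1 = -1.
Assume c_r = r^3 − 3r^2 + 2r − 1.
Then c_{r+1} = c_r + (3r^2 − 3r) = (r^3 − 3r^2 + 2r − 1) + (3r^2 − 3r) = r^3 − r − 1,
and (r+1)^3 − 3·(r+1)^2 + 2·(r+1) − 1 = r^3 − r − 1.
By induction, c_n = n^3 − 3n^2 + 2n − 1 for all n ≥ 1.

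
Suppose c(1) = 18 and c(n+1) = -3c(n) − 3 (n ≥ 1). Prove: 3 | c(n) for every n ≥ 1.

Base case: c(1) = 18 = 3·6, so 3 | c(1).
Assume 3 | c(k), so c(k) = 3t for some integer t.
Then c(k+1) = -3c(k) − 3 = -3·(3t) − 3 = 3(-3t − 1), so 3 | c(k+1).
This completes the inductive step, so 3 | c(n) for all n ≥ 1.

3 | c(n)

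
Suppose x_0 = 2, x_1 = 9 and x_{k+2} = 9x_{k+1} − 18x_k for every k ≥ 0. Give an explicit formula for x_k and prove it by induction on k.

Claim: x_k = 6^k + 3^k.

Base cases: x_0 = 2 and 6^0 + 3^0 = 2; x_1 = 9 and 6^1 + 3^1 = 9.
Assume x_j = 6^j + 3^j for all 0 ≤ j ≤ m, where m ≥ 1.
Then x_{m+1} = 9x_m − 18x_{m−1} = 9·(6^m + 3^m) − 18·(6^{m−1} + 3^{m−1}) = (9·6 − 18)6^{m−1} + (9·3 − 18)3^{m−1} = 36·6^{m−1} + 9·3^{m−1} = 6^{m+1} + 3^{m+1}.
Hence x_k = 6^k + 3^k for every k ≥ 0, by strong induction.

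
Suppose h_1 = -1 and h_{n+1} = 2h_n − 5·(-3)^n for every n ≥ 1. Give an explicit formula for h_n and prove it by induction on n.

Claim: h_n = 2^n + (-3)^n.

Base case: h_1 = -1, and 2^1 + (-3)^1 = 2 − 3 = -1.
Assume h_r = 2^r + (-3)^r for some r ≥ 1.
Then h_{r+1} = 2h_r − 5·(-3)^r = 2·(2^r + (-3)^r) − 5·(-3)^r = 2^{r+1} + 2·(-3)^r − 5·(-3)^r = 2^{r+1} − 3·(-3)^r = 2^{r+1} + (-3)^{r+1}.
By induction, h_n = 2^n + (-3)^n for all n ≥ 1.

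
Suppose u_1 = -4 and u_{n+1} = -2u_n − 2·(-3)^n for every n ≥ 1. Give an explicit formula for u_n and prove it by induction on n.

Claim: u_n = -(-2)^n + 2·(-3)^n.

Base case: u_1 = -4, and -(-2)^1 + 2·(-3)^1 = 2 − 6 = -4.
Assume u_m = -(-2)^m + 2·(-3)^m for some m ≥ 1.
Then u_{m+1} = -2u_m − 2·(-3)^m = -2·(-(-2)^m + 2·(-3)^m) − 2·(-3)^m = -(-2)^{m+1} − 4·(-3)^m − 2·(-3)^m = -(-2)^{m+1} − 6·(-3)^m = -(-2)^{m+1} + 2·(-3)^{m+1}.
Hence u_n = -(-2)^n + 2·(-3)^n for every n ≥ 1, by induction.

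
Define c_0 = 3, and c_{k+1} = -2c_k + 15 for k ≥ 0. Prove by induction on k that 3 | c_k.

Base case: c_0 = 3 = 3·1, so 3 | c_0.
Assume 3 | c_r, so c_r = 3t for some integer t.
Then c_{r+1} = -2c_r + 15 = -2·(3t) + 15 = 3(-2t + 5), so 3 | c_{r+1}.
Hence 3 | c_k for every k ≥ 0, by induction.

3 | c_k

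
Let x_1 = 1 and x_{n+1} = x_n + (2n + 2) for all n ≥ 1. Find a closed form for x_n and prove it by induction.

Claim: x_n = n^2 + n − 1.

Base case: x_1 = 1, and 1^2 + 1 − 1 = 1.
Assume x_r = r^2 + r − 1.
Then x_{r+1} = x_r + (2r + 2) = (r^2 + r − 1) + (2r + 2) = r^2 + 3r + 1,
and (r+1)^2 + (r+1) − 1 = r^2 + 3r + 1.
By induction, x_n = n^2 + n − 1 for all n ≥ 1.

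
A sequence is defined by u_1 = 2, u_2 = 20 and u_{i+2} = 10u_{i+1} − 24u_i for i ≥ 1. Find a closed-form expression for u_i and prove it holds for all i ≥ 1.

Claim: u_i = 6^i − 4^i.

Base cases: u_1 = 2 and 6^1 − 4^1 = 2; u_2 = 20 and 6^2 − 4^2 = 20.
Assume u_j = 6^j − 4^j for all 1 ≤ j ≤ k, where k ≥ 2.
Then u_{k+1} = 10u_k − 24u_{k−1} = 10·(6^k − 4^k) − 24·(6^{k−1} − 4^{k−1}) = (10·6 − 24)6^{k−1} − (10·4 − 24)4^{k−1} = 36·6^{k−1} − 16·4^{k−1} = 6^{k+1} − 4^{k+1}.
By strong induction, u_i = 6^i − 4^i for all i ≥ 1.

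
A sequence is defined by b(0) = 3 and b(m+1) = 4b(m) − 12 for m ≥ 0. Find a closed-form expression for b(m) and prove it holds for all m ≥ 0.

Claim: b(m) = -4^m + 4.

Base case: b(0) = 3, and -4^0 + 4 = -1 + 4 = 3.
Assume b(j) = -4^j + 4 for some j ≥ 0.
Then b(j+1) = 4b(j) − 12 = 4·(-4^j + 4) − 12 = -4^{j+1} + 16 − 12 = -4^{j+1} + 4.
So the formula holds for j+1, and by induction b(m) = -4^m + 4 for all m ≥ 0.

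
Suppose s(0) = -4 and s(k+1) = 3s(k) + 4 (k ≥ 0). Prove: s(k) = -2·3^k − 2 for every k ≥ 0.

Base case: s(0) = -4, and -2·3^0 − 2 = -2 − 2 = -4.
Assume s(r) = -2·3^r − 2 for some r ≥ 0.
Then s(r+1) = 3s(r) + 4 = 3·(-2·3^r − 2) + 4 = -6·3^r − 6 + 4 = -2·3^{r+1} − 2.
This completes the inductive step, so s(k) = -2·3^k − 2 for all k ≥ 0.

s(k) = -2·3^k − 2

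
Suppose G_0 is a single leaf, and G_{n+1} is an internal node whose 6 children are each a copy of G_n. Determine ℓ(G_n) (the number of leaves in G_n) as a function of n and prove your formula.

Claim: ℓ(G_n) = 6^n.

Base case: ℓ(G_0) = 1, and 6^0 = 1.
Assume ℓ(G_k) = 6^k.
Then ℓ(G_{k+1}) = 6·ℓ(G_k) = 6·6^k = 6^{k+1}.
Hence ℓ(G_n) = 6^n for every n ≥ 0, by induction.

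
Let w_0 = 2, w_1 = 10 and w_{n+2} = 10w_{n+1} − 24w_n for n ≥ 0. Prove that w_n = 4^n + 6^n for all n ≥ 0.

Base cases: w_0 = 2 and 4^0 + 6^0 = 2; w_1 = 10 and 4^1 + 6^1 = 10.
Assume w_j = 4^j + 6^j for all 0 ≤ j ≤ r, where r ≥ 1.
Then w_{r+1} = 10w_r − 24w_{r−1} = 10·(4^r + 6^r) − 24·(4^{r−1} + 6^{r−1}) = (10·4 − 24)4^{r−1} + (10·6 − 24)6^{r−1} = 16·4^{r−1} + 36·6^{r−1} = 4^{r+1} + 6^{r+1}.
Hence w_n = 4^n + 6^n for every n ≥ 0, by strong induction.

w_n = 4^n + 6^n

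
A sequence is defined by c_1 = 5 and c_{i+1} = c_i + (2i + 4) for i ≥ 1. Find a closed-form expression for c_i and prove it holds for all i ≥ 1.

Claim: c_i = i^2 + 3i + 1.

Base case: c_1 = 5, and 1^2 + 3·1 + 1 = 5.
Assume c_j = j^2 + 3j + 1.
Then c_{j+1} = c_j + (2j + 4) = (j^2 + 3j + 1) + (2j + 4) = j^2 + 5j + 5,
and (j+1)^2 + 3·(j+1) + 1 = j^2 + 5j + 5.
Hence c_i = i^2 + 3i + 1 for every i ≥ 1, by induction.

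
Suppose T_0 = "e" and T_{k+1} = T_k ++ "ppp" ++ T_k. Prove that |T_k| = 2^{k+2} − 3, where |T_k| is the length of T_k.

Base case: |T_0| = 1, and 2^{0+2} − 3 = 1.
Assume |T_m| = 2^{m+2} − 3.
Then |T_{m+1}| = |T_m| + 3 + |T_m| = 2|T_m| + 3 = 2(2^{m+2} − 3) + 3 = 2^{m+3} − 6 + 3 = 2^{m+3} − 3.
This completes the inductive step, so |T_k| = 2^{k+2} − 3 for all k ≥ 0.

|T_k| = 2^{k+2} − 3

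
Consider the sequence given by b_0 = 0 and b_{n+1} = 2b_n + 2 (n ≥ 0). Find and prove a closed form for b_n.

Claim: b_n = 2^{n+1} − 2.

Base case: b_0 = 0, and 2^{0+1} − 2 = 2 − 2 = 0.
Assume b_r = 2^{r+1} − 2 for some r ≥ 0.
Then b_{r+1} = 2b_r + 2 = 2·(2^{r+1} − 2) + 2 = 2^{r+2} − 4 + 2 = 2^{r+2} − 2.
Hence b_n = 2^{n+1} − 2 for every n ≥ 0, by induction.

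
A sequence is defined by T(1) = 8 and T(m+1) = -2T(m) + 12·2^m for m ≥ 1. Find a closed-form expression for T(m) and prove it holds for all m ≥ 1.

Claim: T(m) = -(-2)^m + 3·2^m.

Base case: T(1) = 8, and -(-2)^1 + 3·2^1 = 2 + 6 = 8.
Assume T(j) = -(-2)^j + 3·2^j for some j ≥ 1.
Then T(j+1) = -2T(j) + 12·2^j = -2·(-(-2)^j + 3·2^j) + 12·2^j = -(-2)^{j+1} − 6·2^j + 12·2^j = -(-2)^{j+1} + 6·2^j = -(-2)^{j+1} + 3·2^{j+1}.
So the formula holds for j+1, and by induction T(m) = -(-2)^m + 3·2^m for all m ≥ 1.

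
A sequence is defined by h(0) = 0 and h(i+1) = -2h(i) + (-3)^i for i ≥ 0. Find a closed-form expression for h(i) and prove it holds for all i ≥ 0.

Claim: h(i) = (-2)^i − (-3)^i.

Base case: h(0) = 0, and (-2)^0 − (-3)^0 = 1 − 1 = 0.
Assume h(k) = (-2)^k − (-3)^k for some k ≥ 0.
Then h(k+1) = -2h(k) + (-3)^k = -2·((-2)^k − (-3)^k) + (-3)^k = (-2)^{k+1} + 2·(-3)^k + (-3)^k = (-2)^{k+1} + 3·(-3)^k = (-2)^{k+1} − (-3)^{k+1}.
By induction, h(i) = (-2)^i − (-3)^i for all i ≥ 0.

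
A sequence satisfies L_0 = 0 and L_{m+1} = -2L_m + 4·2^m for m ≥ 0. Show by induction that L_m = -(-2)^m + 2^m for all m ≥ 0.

Base case: L_0 = 0, and -(-2)^0 + 2^0 = -1 + 1 = 0.
Assume L_j = -(-2)^j + 2^j for some j ≥ 0.
Then L_{j+1} = -2L_j + 4·2^j = -2·(-(-2)^j + 2^j) + 4·2^j = -(-2)^{j+1} − 2·2^j + 4·2^j = -(-2)^{j+1} + 2·2^j = -(-2)^{j+1} + 2^{j+1}.
This completes the inductive step, so L_m = -(-2)^m + 2^m for all m ≥ 0.

L_m = -(-2)^m + 2^m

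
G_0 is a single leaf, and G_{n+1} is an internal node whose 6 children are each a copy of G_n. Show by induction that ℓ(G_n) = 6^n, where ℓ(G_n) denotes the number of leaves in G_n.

Base case: ℓ(G_0) = 1, and 6^0 = 1.
Assume ℓ(G_j) = 6^j.
Then ℓ(G_{j+1}) = 6·ℓ(G_j) = 6·6^j = 6^{j+1}.
This completes the inductive step, so ℓ(G_n) = 6^n for all n ≥ 0.

ℓ(G_n) = 6^n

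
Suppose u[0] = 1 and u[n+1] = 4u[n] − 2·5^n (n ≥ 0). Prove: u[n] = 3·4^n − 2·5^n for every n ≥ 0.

Base case: u[0] = 1, and 3·4^0 − 2·5^0 = 3 − 2 = 1.
Assume u[m] = 3·4^m − 2·5^m for some m ≥ 0.
Then u[m+1] = 4u[m] − 2·5^m = 4·(3·4^m − 2·5^m) − 2·5^m = 3·4^{m+1} − 8·5^m − 2·5^m = 3·4^{m+1} − 10·5^m = 3·4^{m+1} − 2·5^{m+1}.
So the formula holds for m+1, and by induction u[n] = 3·4^n − 2·5^n for all n ≥ 0.

u[n] = 3·4^n − 2·5^n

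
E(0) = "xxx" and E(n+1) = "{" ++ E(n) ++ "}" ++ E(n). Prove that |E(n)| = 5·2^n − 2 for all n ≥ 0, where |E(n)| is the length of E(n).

Base case: |E(0)| = 3, and 5·2^0 − 2 = 3.
Assume |E(k)| = 5·2^k − 2.
Then |E(k+1)| = 1 + |E(k)| + 1 + |E(k)| = 2|E(k)| + 2 = 2(5·2^k − 2) + 2 = 5·2^{k+1} − 4 + 2 = 5·2^{k+1} − 2.
This completes the inductive step, so |E(n)| = 5·2^n − 2 for all n ≥ 0.

|E(n)| = 5·2^n − 2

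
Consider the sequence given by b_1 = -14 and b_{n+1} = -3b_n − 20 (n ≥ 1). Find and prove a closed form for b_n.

Claim: b_n = 3·(-3)^n − 5.

Base case: b_1 = -14, and 3·(-3)^1 − 5 = -9 − 5 = -14.
Assume b_j = 3·(-3)^j − 5 for some j ≥ 1.
Then b_{j+1} = -3b_j − 20 = -3·(3·(-3)^j − 5) − 20 = -9·(-3)^j + 15 − 20 = 3·(-3)^{j+1} − 5.
By induction, b_n = 3·(-3)^n − 5 for all n ≥ 1.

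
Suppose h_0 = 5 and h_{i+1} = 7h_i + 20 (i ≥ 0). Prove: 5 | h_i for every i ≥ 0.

Base case: h_0 = 5 = 5·1, so 5 | h_0.
Assume 5 | h_r, so h_r = 5t for some integer t.
Then h_{r+1} = 7h_r + 20 = 7·(5t) + 20 = 5(7t + 4), so 5 | h_{r+1}.
So the property holds for r+1, and by induction 5 | h_i for all i ≥ 0.

5 | h_i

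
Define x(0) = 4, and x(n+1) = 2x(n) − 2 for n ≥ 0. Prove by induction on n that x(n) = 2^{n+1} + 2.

Base case: x(0) = 4, and 2^{0+1} + 2 = 2 + 2 = 4.
Assume x(j) = 2^{j+1} + 2 for some j ≥ 0.
Then x(j+1) = 2x(j) − 2 = 2·(2^{j+1} + 2) − 2 = 2^{j+2} + 4 − 2 = 2^{j+2} + 2.
So the formula holds for j+1, and by induction x(n) = 2^{n+1} + 2 for all n ≥ 0.

x(n) = 2^{n+1} + 2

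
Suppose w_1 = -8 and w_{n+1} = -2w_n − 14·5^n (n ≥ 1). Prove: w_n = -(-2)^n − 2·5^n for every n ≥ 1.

Base case: w_1 = -8, and -(-2)^1 − 2·5^1 = 2 − 10 = -8.
Assume w_k = -(-2)^k − 2·5^k for some k ≥ 1.
Then w_{k+1} = -2w_k − 14·5^k = -2·(-(-2)^k − 2·5^k) − 14·5^k = -(-2)^{k+1} + 4·5^k − 14·5^k = -(-2)^{k+1} − 10·5^k = -(-2)^{k+1} − 2·5^{k+1}.
By induction, w_n = -(-2)^n − 2·5^n for all n ≥ 1.

w_n = -(-2)^n − 2·5^n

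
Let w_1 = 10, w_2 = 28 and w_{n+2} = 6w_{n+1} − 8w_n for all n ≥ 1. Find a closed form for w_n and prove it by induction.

Claim: w_n = 3·2^n + 4^n.

Base cases: w_1 = 10 and 3·2^1 + 4^1 = 10; w_2 = 28 and 3·2^2 + 4^2 = 28.
Assume w_j = 3·2^j + 4^j for all 1 ≤ j ≤ m, where m ≥ 2.
Then w_{m+1} = 6w_m − 8w_{m−1} = 6·(3·2^m + 4^m) − 8·(3·2^{m−1} + 4^{m−1}) = 3·(6·2 − 8)2^{m−1} + (6·4 − 8)4^{m−1} = 12·2^{m−1} + 16·4^{m−1} = 3·2^{m+1} + 4^{m+1}.
So the formula holds for m+1, and by strong induction w_n = 3·2^n + 4^n for all n ≥ 1.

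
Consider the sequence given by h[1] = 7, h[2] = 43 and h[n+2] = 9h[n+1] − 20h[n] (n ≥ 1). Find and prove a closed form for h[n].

Claim: h[n] = 3·5^n − 2·4^n.

Base cases: h[1] = 7 and 3·5^1 − 2·4^1 = 7; h[2] = 43 and 3·5^2 − 2·4^2 = 43.
Assume h[j] = 3·5^j − 2·4^j for all 1 ≤ j ≤ k, where k ≥ 2.
Then h[k+1] = 9h[k] − 20h[k−1] = 9·(3·5^k − 2·4^k) − 20·(3·5^{k−1} − 2·4^{k−1}) = 3·(9·5 − 20)5^{k−1} − 2·(9·4 − 20)4^{k−1} = 75·5^{k−1} − 32·4^{k−1} = 3·5^{k+1} − 2·4^{k+1}.
This completes the inductive step, so h[n] = 3·5^n − 2·4^n for all n ≥ 1.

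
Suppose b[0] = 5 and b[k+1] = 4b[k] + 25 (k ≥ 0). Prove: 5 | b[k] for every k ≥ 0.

Base case: b[0] = 5 = 5·1, so 5 | b[0].
Assume 5 | b[j], so b[j] = 5t for some integer t.
Then b[j+1] = 4b[j] + 25 = 4·(5t) + 25 = 5(4t + 5), so 5 | b[j+1].
By induction, 5 | b[k] for all k ≥ 0.

5 | b[k]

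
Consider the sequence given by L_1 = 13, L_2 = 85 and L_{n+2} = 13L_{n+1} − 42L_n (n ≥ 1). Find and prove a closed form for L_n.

Claim: L_n = 6^n + 7^n.

Base cases: L_1 = 13 and 6^1 + 7^1 = 13; L_2 = 85 and 6^2 + 7^2 = 85.
Assume L_j = 6^j + 7^j for all 1 ≤ j ≤ k, where k ≥ 2.
Then L_{k+1} = 13L_k − 42L_{k−1} = 13·(6^k + 7^k) − 42·(6^{k−1} + 7^{k−1}) = (13·6 − 42)6^{k−1} + (13·7 − 42)7^{k−1} = 36·6^{k−1} + 49·7^{k−1} = 6^{k+1} + 7^{k+1}.
Hence L_n = 6^n + 7^n for every n ≥ 1, by strong induction.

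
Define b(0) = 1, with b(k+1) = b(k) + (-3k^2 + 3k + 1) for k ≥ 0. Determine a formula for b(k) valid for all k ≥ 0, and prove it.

Claim: b(k) = -k^3 + 3k^2 − k + 1.

Base case: b(0) = 1, and -0^3 + 3·0^2 − 0 + 1 = 1.
Assume b(j) = -j^3 + 3j^2 − j + 1.
Then b(j+1) = b(j) + (-3j^2 + 3j + 1) = (-j^3 + 3j^2 − j + 1) + (-3j^2 + 3j + 1) = -j^3 + 2j + 2,
and -(j+1)^3 + 3·(j+1)^2 − (j+1) + 1 = -j^3 + 2j + 2.
This completes the inductive step, so b(k) = -k^3 + 3k^2 − k + 1 for all k ≥ 0.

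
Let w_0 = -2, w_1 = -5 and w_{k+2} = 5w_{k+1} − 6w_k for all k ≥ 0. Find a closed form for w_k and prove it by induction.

Claim: w_k = -2^k − 3^k.

Base cases: w_0 = -2 and -2^0 − 3^0 = -2; w_1 = -5 and -2^1 − 3^1 = -5.
Assume w_i = -2^i − 3^i for all 0 ≤ i ≤ j, where j ≥ 1.
Then w_{j+1} = 5w_j − 6w_{j−1} = 5·(-2^j − 3^j) − 6·(-2^{j−1} − 3^{j−1}) = -(5·2 − 6)2^{j−1} − (5·3 − 6)3^{j−1} = -4·2^{j−1} − 9·3^{j−1} = -2^{j+1} − 3^{j+1}.
By strong induction, w_k = -2^k − 3^k for all k ≥ 0.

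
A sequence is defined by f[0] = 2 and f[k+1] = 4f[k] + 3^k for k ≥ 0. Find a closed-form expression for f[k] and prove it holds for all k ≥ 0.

Claim: f[k] = 3·4^k − 3^k.

Base case: f[0] = 2, and 3·4^0 − 3^0 = 3 − 1 = 2.
Assume f[j] = 3·4^j − 3^j for some j ≥ 0.
Then f[j+1] = 4f[j] + 3^j = 4·(3·4^j − 3^j) + 3^j = 3·4^{j+1} − 4·3^j + 3^j = 3·4^{j+1} − 3·3^j = 3·4^{j+1} − 3^{j+1}.
Hence f[k] = 3·4^k − 3^k for every k ≥ 0, by induction.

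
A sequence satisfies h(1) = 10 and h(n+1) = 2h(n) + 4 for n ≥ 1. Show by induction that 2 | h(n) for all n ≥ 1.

Base case: h(1) = 10 = 2·5, so 2 | h(1).
Assume 2 | h(j), so h(j) = 2t for some integer t.
Then h(j+1) = 2h(j) + 4 = 2·(2t) + 4 = 2(2t + 2), so 2 | h(j+1).
So the property holds for j+1, and by induction 2 | h(n) for all n ≥ 1.

2 | h(n)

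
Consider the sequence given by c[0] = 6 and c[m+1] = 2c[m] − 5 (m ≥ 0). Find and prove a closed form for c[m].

Claim: c[m] = 2^m + 5.

Base case: c[0] = 6, and 2^0 + 5 = 1 + 5 = 6.
Assume c[r] = 2^r + 5 for some r ≥ 0.
Then c[r+1] = 2c[r] − 5 = 2·(2^r + 5) − 5 = 2^{r+1} + 10 − 5 = 2^{r+1} + 5.
This completes the inductive step, so c[m] = 2^m + 5 for all m ≥ 0.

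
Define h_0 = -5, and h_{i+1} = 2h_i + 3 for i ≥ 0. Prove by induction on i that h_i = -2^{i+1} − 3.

Base case: h_0 = -5, and -2^{0+1} − 3 = -2 − 3 = -5.
Assume h_r = -2^{r+1} − 3 for some r ≥ 0.
Then h_{r+1} = 2h_r + 3 = 2·(-2^{r+1} − 3) + 3 = -2^{r+2} − 6 + 3 = -2^{r+2} − 3.
By induction, h_i = -2^{i+1} − 3 for all i ≥ 0.

h_i = -2^{i+1} − 3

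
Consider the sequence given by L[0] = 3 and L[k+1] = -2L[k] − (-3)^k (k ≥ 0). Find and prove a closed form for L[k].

Claim: L[k] = 2·(-2)^k + (-3)^k.

Base case: L[0] = 3, and 2·(-2)^0 + (-3)^0 = 2 + 1 = 3.
Assume L[m] = 2·(-2)^m + (-3)^m for some m ≥ 0.
Then L[m+1] = -2L[m] − (-3)^m = -2·(2·(-2)^m + (-3)^m) − (-3)^m = 2·(-2)^{m+1} − 2·(-3)^m − (-3)^m = 2·(-2)^{m+1} − 3·(-3)^m = 2·(-2)^{m+1} + (-3)^{m+1}.
Hence L[k] = 2·(-2)^k + (-3)^k for every k ≥ 0, by induction.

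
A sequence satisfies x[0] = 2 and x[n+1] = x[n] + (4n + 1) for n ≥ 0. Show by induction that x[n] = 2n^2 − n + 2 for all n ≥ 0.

Base case: x[0] = 2, and 2·0^2 − 0 + 2 = 2.
Assume x[k] = 2k^2 − k + 2.
Then x[k+1] = x[k] + (4k + 1) = (2k^2 − k + 2) + (4k + 1) = 2k^2 + 3k + 3,
and 2·(k+1)^2 − (k+1) + 2 = 2k^2 + 3k + 3.
By induction, x[n] = 2n^2 − n + 2 for all n ≥ 0.

x[n] = 2n^2 − n + 2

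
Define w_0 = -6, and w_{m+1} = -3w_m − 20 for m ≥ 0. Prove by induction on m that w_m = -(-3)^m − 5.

Base case: w_0 = -6, and -(-3)^0 − 5 = -1 − 5 = -6.
Assume w_r = -(-3)^r − 5 for some r ≥ 0.
Then w_{r+1} = -3w_r − 20 = -3·(-(-3)^r − 5) − 20 = 3·(-3)^r + 15 − 20 = -(-3)^{r+1} − 5.
So the formula holds for r+1, and by induction w_m = -(-3)^m − 5 for all m ≥ 0.

w_m = -(-3)^m − 5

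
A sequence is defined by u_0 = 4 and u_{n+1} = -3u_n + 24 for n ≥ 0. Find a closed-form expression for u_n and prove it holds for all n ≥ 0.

Claim: u_n = -2·(-3)^n + 6.

Base case: u_0 = 4, and -2·(-3)^0 + 6 = -2 + 6 = 4.
Assume u_j = -2·(-3)^j + 6 for some j ≥ 0.
Then u_{j+1} = -3u_j + 24 = -3·(-2·(-3)^j + 6) + 24 = 6·(-3)^j − 18 + 24 = -2·(-3)^{j+1} + 6.
By induction, u_n = -2·(-3)^n + 6 for all n ≥ 0.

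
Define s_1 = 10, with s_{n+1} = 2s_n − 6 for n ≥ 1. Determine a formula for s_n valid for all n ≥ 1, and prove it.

Claim: s_n = 2^{n+1} + 6.

Base case: s_1 = 10, and 2^{1+1} + 6 = 4 + 6 = 10.
Assume s_r = 2^{r+1} + 6 for some r ≥ 1.
Then s_{r+1} = 2s_r − 6 = 2·(2^{r+1} + 6) − 6 = 2^{r+2} + 12 − 6 = 2^{r+2} + 6.
Hence s_n = 2^{n+1} + 6 for every n ≥ 1, by induction.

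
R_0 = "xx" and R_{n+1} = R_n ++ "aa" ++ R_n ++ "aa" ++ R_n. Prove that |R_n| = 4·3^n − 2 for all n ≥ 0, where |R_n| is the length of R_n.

Base case: |R_0| = 2, and 4·3^0 − 2 = 2.
Assume |R_r| = 4·3^r − 2.
Then |R_{r+1}| = 3|R_r| + 4 = 3(4·3^r − 2) + 4 = 4·3^{r+1} − 6 + 4 = 4·3^{r+1} − 2.
Hence |R_n| = 4·3^n − 2 for every n ≥ 0, by induction.

|R_n| = 4·3^n − 2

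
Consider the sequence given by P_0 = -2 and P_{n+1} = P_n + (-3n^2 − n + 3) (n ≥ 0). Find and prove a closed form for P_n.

Claim: P_n = -n^3 + n^2 + 3n − 2.

Base case: P_0 = -2, and -0^3 + 0^2 + 3·0 − 2 = -2.
Assume P_j = -j^3 + j^2 + 3j − 2.
Then P_{j+1} = P_j + (-3j^2 − j + 3) = (-j^3 + j^2 + 3j − 2) + (-3j^2 − j + 3) = -j^3 − 2j^2 + 2j + 1,
and -(j+1)^3 + (j+1)^2 + 3·(j+1) − 2 = -j^3 − 2j^2 + 2j + 1.
By induction, P_n = -n^3 + n^2 + 3n − 2 for all n ≥ 0.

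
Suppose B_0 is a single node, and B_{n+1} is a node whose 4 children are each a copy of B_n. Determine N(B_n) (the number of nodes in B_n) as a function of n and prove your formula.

Claim: N(B_n) = (4^{n+1} − 1)/3.

Base case: N(B_0) = 1, and (4^{0+1} − 1)/3 = 1.
Assume N(B_j) = (4^{j+1} − 1)/3.
Then N(B_{j+1}) = 1 + 4N(B_j) = 1 + 4·(4^{j+1} − 1)/3 = 1 + (4^{j+2} − 4)/3 = (3 + 4^{j+2} − 4)/3 = (4^{j+2} − 1)/3.
This completes the inductive step, so N(B_n) = (4^{n+1} − 1)/3 for all n ≥ 0.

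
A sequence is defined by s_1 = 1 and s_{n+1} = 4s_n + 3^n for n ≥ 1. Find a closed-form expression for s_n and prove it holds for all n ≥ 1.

Claim: s_n = 4^n − 3^n.

Base case: s_1 = 1, and 4^1 − 3^1 = 4 − 3 = 1.
Assume s_m = 4^m − 3^m for some m ≥ 1.
Then s_{m+1} = 4s_m + 3^m = 4·(4^m − 3^m) + 3^m = 4^{m+1} − 4·3^m + 3^m = 4^{m+1} − 3·3^m = 4^{m+1} − 3^{m+1}.
This completes the inductive step, so s_n = 4^n − 3^n for all n ≥ 1.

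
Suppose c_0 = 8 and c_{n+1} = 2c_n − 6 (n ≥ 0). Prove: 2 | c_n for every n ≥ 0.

Base case: c_0 = 8 = 2·4, so 2 | c_0.
Assume 2 | c_k, so c_k = 2t for some integer t.
Then c_{k+1} = 2c_k − 6 = 2·(2t) − 6 = 2(2t − 3), so 2 | c_{k+1}.
This completes the inductive step, so 2 | c_n for all n ≥ 0.

2 | c_n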